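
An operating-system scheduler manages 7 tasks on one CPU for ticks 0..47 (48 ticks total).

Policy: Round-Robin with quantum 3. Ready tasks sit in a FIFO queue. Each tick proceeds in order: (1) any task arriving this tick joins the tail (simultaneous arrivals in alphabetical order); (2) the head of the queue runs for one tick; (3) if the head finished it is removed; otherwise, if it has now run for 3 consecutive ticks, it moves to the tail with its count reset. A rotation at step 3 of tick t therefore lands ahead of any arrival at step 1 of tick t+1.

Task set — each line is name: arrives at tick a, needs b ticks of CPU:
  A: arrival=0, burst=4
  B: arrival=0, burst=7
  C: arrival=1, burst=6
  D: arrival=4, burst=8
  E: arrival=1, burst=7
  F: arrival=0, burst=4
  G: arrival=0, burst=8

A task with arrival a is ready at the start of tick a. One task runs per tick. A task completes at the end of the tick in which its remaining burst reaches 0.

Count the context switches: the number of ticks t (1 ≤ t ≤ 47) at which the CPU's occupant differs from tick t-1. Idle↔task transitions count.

t=0: queue=[A,B,F,G] q_used=0 → run A
t=1: queue=[A,B,F,G,C,E] q_used=1 → run A
t=2: queue=[A,B,F,G,C,E] q_used=2 → run A
t=3: queue=[B,F,G,C,E,A] q_used=0 → run B
t=4: queue=[B,F,G,C,E,A,D] q_used=1 → run B
t=5: queue=[B,F,G,C,E,A,D] q_used=2 → run B
t=6: queue=[F,G,C,E,A,D,B] q_used=0 → run F
t=7: queue=[F,G,C,E,A,D,B] q_used=1 → run F
t=8: queue=[F,G,C,E,A,D,B] q_used=2 → run F
t=9: queue=[G,C,E,A,D,B,F] q_used=0 → run G
t=10: queue=[G,C,E,A,D,B,F] q_used=1 → run G
t=11: queue=[G,C,E,A,D,B,F] q_used=2 → run G
t=12: queue=[C,E,A,D,B,F,G] q_used=0 → run C
t=13: queue=[C,E,A,D,B,F,G] q_used=1 → run C
t=14: queue=[C,E,A,D,B,F,G] q_used=2 → run C
t=15: queue=[E,A,D,B,F,G,C] q_used=0 → run E
t=16: queue=[E,A,D,B,F,G,C] q_used=1 → run E
t=17: queue=[E,A,D,B,F,G,C] q_used=2 → run E
t=18: queue=[A,D,B,F,G,C,E] q_used=0 → run A
t=19: queue=[D,B,F,G,C,E] q_used=0 → run D
t=20: queue=[D,B,F,G,C,E] q_used=1 → run D
t=21: queue=[D,B,F,G,C,E] q_used=2 → run D
t=22: queue=[B,F,G,C,E,D] q_used=0 → run B
t=23: queue=[B,F,G,C,E,D] q_used=1 → run B
t=24: queue=[B,F,G,C,E,D] q_used=2 → run B
t=25: queue=[F,G,C,E,D,B] q_used=0 → run F
t=26: queue=[G,C,E,D,B] q_used=0 → run G
t=27: queue=[G,C,E,D,B] q_used=1 → run G
t=28: queue=[G,C,E,D,B] q_used=2 → run G
t=29: queue=[C,E,D,B,G] q_used=0 → run C
t=30: queue=[C,E,D,B,G] q_used=1 → run C
t=31: queue=[C,E,D,B,G] q_used=2 → run C
t=32: queue=[E,D,B,G] q_used=0 → run E
t=33: queue=[E,D,B,G] q_used=1 → run E
t=34: queue=[E,D,B,G] q_used=2 → run E
t=35: queue=[D,B,G,E] q_used=0 → run D
t=36: queue=[D,B,G,E] q_used=1 → run D
t=37: queue=[D,B,G,E] q_used=2 → run D
t=38: queue=[B,G,E,D] q_used=0 → run B
t=39: queue=[G,E,D] q_used=0 → run G
t=40: queue=[G,E,D] q_used=1 → run G
t=41: queue=[E,D] q_used=0 → run E
t=42: queue=[D] q_used=0 → run D
t=43: queue=[D] q_used=1 → run D
t=44: (idle)
t=45: (idle)
t=46: (idle)
t=47: (idle)

context switches = 18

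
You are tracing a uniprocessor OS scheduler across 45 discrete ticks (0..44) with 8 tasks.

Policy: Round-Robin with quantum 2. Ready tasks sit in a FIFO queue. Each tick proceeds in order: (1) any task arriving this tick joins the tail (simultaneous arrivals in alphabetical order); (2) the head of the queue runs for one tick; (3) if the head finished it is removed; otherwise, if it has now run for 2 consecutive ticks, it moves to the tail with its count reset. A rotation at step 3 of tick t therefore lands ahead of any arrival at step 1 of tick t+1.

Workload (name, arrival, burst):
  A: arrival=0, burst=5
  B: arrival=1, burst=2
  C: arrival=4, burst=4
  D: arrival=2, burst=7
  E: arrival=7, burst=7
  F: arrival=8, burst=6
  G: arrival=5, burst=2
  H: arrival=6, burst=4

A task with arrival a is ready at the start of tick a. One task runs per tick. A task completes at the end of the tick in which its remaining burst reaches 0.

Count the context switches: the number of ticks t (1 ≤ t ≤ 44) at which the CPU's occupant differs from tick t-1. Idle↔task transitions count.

context switches = 20

t=0: queue=[A] q_used=0 → run A
t=1: queue=[A,B] q_used=1 → run A
t=2: queue=[B,A,D] q_used=0 → run B
t=3: queue=[B,A,D] q_used=1 → run B
t=4: queue=[A,D,C] q_used=0 → run A
t=5: queue=[A,D,C,G] q_used=1 → run A
t=6: queue=[D,C,G,A,H] q_used=0 → run D
t=7: queue=[D,C,G,A,H,E] q_used=1 → run D
t=8: queue=[C,G,A,H,E,D,F] q_used=0 → run C
t=9: queue=[C,G,A,H,E,D,F] q_used=1 → run C
t=10: queue=[G,A,H,E,D,F,C] q_used=0 → run G
t=11: queue=[G,A,H,E,D,F,C] q_used=1 → run G
t=12: queue=[A,H,E,D,F,C] q_used=0 → run A
t=13: queue=[H,E,D,F,C] q_used=0 → run H
t=14: queue=[H,E,D,F,C] q_used=1 → run H
t=15: queue=[E,D,F,C,H] q_used=0 → run E
t=16: queue=[E,D,F,C,H] q_used=1 → run E
t=17: queue=[D,F,C,H,E] q_used=0 → run D
t=18: queue=[D,F,C,H,E] q_used=1 → run D
t=19: queue=[F,C,H,E,D] q_used=0 → run F
t=20: queue=[F,C,H,E,D] q_used=1 → run F
t=21: queue=[C,H,E,D,F] q_used=0 → run C
t=22: queue=[C,H,E,D,F] q_used=1 → run C
t=23: queue=[H,E,D,F] q_used=0 → run H
t=24: queue=[H,E,D,F] q_used=1 → run H
t=25: queue=[E,D,F] q_used=0 → run E
t=26: queue=[E,D,F] q_used=1 → run E
t=27: queue=[D,F,E] q_used=0 → run D
t=28: queue=[D,F,E] q_used=1 → run D
t=29: queue=[F,E,D] q_used=0 → run F
t=30: queue=[F,E,D] q_used=1 → run F
t=31: queue=[E,D,F] q_used=0 → run E
t=32: queue=[E,D,F] q_used=1 → run E
t=33: queue=[D,F,E] q_used=0 → run D
t=34: queue=[F,E] q_used=0 → run F
t=35: queue=[F,E] q_used=1 → run F
t=36: queue=[E] q_used=0 → run E
t=37: (idle)
t=38: (idle)
t=39: (idle)
t=40: (idle)
t=41: (idle)
t=42: (idle)
t=43: (idle)
t=44: (idle)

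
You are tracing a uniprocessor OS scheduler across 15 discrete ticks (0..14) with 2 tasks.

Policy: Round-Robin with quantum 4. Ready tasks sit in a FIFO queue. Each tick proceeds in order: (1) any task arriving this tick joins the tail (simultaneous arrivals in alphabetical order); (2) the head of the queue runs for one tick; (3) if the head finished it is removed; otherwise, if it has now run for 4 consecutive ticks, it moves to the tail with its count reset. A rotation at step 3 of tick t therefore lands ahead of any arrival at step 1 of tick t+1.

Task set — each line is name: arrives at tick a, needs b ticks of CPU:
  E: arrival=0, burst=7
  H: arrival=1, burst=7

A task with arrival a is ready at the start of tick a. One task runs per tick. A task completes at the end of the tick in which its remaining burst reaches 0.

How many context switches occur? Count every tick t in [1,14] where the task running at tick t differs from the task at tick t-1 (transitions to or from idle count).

t=0: queue=[E] q_used=0 → run E
t=1: queue=[E,H] q_used=1 → run E
t=2: queue=[E,H] q_used=2 → run E
t=3: queue=[E,H] q_used=3 → run E
t=4: queue=[H,E] q_used=0 → run H
t=5: queue=[H,E] q_used=1 → run H
t=6: queue=[H,E] q_used=2 → run H
t=7: queue=[H,E] q_used=3 → run H
t=8: queue=[E,H] q_used=0 → run E
t=9: queue=[E,H] q_used=1 → run E
t=10: queue=[E,H] q_used=2 → run E
t=11: queue=[H] q_used=0 → run H
t=12: queue=[H] q_used=1 → run H
t=13: queue=[H] q_used=2 → run H
t=14: (idle)

context switches = 4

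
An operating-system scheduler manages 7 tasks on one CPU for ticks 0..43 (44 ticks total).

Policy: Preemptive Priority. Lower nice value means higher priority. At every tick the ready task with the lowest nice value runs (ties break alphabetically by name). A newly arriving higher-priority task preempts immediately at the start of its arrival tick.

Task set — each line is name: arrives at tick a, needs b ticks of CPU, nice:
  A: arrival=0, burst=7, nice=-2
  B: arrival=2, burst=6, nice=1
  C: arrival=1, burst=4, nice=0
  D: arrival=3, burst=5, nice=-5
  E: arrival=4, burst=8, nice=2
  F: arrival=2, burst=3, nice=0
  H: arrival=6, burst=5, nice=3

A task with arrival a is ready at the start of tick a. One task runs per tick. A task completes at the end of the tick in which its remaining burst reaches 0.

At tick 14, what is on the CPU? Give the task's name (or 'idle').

running at tick 14 = C

t=0: ready={A} → run A
t=1: ready={A,C} → run A
t=2: ready={A,B,C,F} → run A
t=3: ready={A,B,C,D,F} → run D
t=4: ready={A,B,C,D,E,F} → run D
t=5: ready={A,B,C,D,E,F} → run D
t=6: ready={A,B,C,D,E,F,H} → run D
t=7: ready={A,B,C,D,E,F,H} → run D
t=8: ready={A,B,C,E,F,H} → run A
t=9: ready={A,B,C,E,F,H} → run A
t=10: ready={A,B,C,E,F,H} → run A
t=11: ready={A,B,C,E,F,H} → run A
t=12: ready={B,C,E,F,H} → run C
t=13: ready={B,C,E,F,H} → run C
t=14: ready={B,C,E,F,H} → run C
t=15: ready={B,C,E,F,H} → run C
t=16: ready={B,E,F,H} → run F
t=17: ready={B,E,F,H} → run F
t=18: ready={B,E,F,H} → run F
t=19: ready={B,E,H} → run B
t=20: ready={B,E,H} → run B
t=21: ready={B,E,H} → run B
t=22: ready={B,E,H} → run B
t=23: ready={B,E,H} → run B
t=24: ready={B,E,H} → run B
t=25: ready={E,H} → run E
t=26: ready={E,H} → run E
t=27: ready={E,H} → run E
t=28: ready={E,H} → run E
t=29: ready={E,H} → run E
t=30: ready={E,H} → run E
t=31: ready={E,H} → run E
t=32: ready={E,H} → run E
t=33: ready={H} → run H
t=34: ready={H} → run H
t=35: ready={H} → run H
t=36: ready={H} → run H
t=37: ready={H} → run H
t=38: (idle)
t=39: (idle)
t=40: (idle)
t=41: (idle)
t=42: (idle)
t=43: (idle)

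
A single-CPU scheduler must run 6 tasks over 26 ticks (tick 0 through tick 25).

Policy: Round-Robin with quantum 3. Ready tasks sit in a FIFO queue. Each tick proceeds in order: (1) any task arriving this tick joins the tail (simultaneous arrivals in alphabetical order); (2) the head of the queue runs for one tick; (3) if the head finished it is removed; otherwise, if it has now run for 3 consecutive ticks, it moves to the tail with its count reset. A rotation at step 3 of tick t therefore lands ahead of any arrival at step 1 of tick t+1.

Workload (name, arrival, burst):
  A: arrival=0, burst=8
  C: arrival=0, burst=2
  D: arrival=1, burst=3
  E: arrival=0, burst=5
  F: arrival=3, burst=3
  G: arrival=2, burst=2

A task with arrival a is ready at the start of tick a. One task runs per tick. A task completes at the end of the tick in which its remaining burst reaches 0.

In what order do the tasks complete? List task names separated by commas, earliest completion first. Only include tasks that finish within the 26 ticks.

t=0: queue=[A,C,E] q_used=0 → run A
t=1: queue=[A,C,E,D] q_used=1 → run A
t=2: queue=[A,C,E,D,G] q_used=2 → run A
t=3: queue=[C,E,D,G,A,F] q_used=0 → run C
t=4: queue=[C,E,D,G,A,F] q_used=1 → run C
t=5: queue=[E,D,G,A,F] q_used=0 → run E
t=6: queue=[E,D,G,A,F] q_used=1 → run E
t=7: queue=[E,D,G,A,F] q_used=2 → run E
t=8: queue=[D,G,A,F,E] q_used=0 → run D
t=9: queue=[D,G,A,F,E] q_used=1 → run D
t=10: queue=[D,G,A,F,E] q_used=2 → run D
t=11: queue=[G,A,F,E] q_used=0 → run G
t=12: queue=[G,A,F,E] q_used=1 → run G
t=13: queue=[A,F,E] q_used=0 → run A
t=14: queue=[A,F,E] q_used=1 → run A
t=15: queue=[A,F,E] q_used=2 → run A
t=16: queue=[F,E,A] q_used=0 → run F
t=17: queue=[F,E,A] q_used=1 → run F
t=18: queue=[F,E,A] q_used=2 → run F
t=19: queue=[E,A] q_used=0 → run E
t=20: queue=[E,A] q_used=1 → run E
t=21: queue=[A] q_used=0 → run A
t=22: queue=[A] q_used=1 → run A
t=23: (idle)
t=24: (idle)
t=25: (idle)

completion order = C, D, G, F, E, A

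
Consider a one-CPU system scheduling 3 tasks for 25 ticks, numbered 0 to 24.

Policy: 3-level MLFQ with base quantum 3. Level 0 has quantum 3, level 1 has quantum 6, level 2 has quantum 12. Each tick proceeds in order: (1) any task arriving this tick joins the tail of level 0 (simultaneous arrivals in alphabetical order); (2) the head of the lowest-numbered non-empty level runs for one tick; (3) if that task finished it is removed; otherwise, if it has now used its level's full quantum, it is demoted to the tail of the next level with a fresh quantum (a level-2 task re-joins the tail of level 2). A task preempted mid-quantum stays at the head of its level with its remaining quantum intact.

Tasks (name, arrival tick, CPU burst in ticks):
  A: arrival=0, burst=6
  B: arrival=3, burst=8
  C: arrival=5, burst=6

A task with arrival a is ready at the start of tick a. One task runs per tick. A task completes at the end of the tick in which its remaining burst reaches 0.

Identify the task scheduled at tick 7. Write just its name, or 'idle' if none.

t=0: L0/L1/L2 = A/-/- → run A
t=1: L0/L1/L2 = A/-/- → run A
t=2: L0/L1/L2 = A/-/- → run A
t=3: L0/L1/L2 = B/A/- → run B
t=4: L0/L1/L2 = B/A/- → run B
t=5: L0/L1/L2 = BC/A/- → run B
t=6: L0/L1/L2 = C/AB/- → run C
t=7: L0/L1/L2 = C/AB/- → run C
t=8: L0/L1/L2 = C/AB/- → run C
t=9: L0/L1/L2 = -/ABC/- → run A
t=10: L0/L1/L2 = -/ABC/- → run A
t=11: L0/L1/L2 = -/ABC/- → run A
t=12: L0/L1/L2 = -/BC/- → run B
t=13: L0/L1/L2 = -/BC/- → run B
t=14: L0/L1/L2 = -/BC/- → run B
t=15: L0/L1/L2 = -/BC/- → run B
t=16: L0/L1/L2 = -/BC/- → run B
t=17: L0/L1/L2 = -/C/- → run C
t=18: L0/L1/L2 = -/C/- → run C
t=19: L0/L1/L2 = -/C/- → run C
t=20: (idle)
t=21: (idle)
t=22: (idle)
t=23: (idle)
t=24: (idle)

running at tick 7 = C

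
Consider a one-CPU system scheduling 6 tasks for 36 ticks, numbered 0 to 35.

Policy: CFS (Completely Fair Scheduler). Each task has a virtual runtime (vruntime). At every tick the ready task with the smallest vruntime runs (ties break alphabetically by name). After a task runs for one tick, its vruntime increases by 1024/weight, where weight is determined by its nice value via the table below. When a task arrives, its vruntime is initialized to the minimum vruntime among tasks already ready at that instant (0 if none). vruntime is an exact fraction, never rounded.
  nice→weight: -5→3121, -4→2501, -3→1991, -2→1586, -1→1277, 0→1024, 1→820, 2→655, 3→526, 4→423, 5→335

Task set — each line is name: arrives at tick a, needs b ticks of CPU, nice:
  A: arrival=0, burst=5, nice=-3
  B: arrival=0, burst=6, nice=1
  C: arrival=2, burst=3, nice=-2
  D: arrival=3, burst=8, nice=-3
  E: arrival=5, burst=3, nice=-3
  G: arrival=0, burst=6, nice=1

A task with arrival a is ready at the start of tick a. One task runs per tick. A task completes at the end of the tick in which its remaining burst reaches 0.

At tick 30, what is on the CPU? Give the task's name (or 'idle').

running at tick 30 = G

t=0: vr[A=0 B=0 G=0] → run A
t=1: vr[A=1024/1991 B=0 G=0] → run B
t=2: vr[A=1024/1991 B=256/205 C=0 G=0] → run C
t=3: vr[A=1024/1991 B=256/205 C=512/793 D=0 G=0] → run D
t=4: vr[A=1024/1991 B=256/205 C=512/793 D=1024/1991 G=0] → run G
t=5: vr[A=1024/1991 B=256/205 C=512/793 D=1024/1991 E=1024/1991 G=256/205] → run A
t=6: vr[A=2048/1991 B=256/205 C=512/793 D=1024/1991 E=1024/1991 G=256/205] → run D
t=7: vr[A=2048/1991 B=256/205 C=512/793 D=2048/1991 E=1024/1991 G=256/205] → run E
t=8: vr[A=2048/1991 B=256/205 C=512/793 D=2048/1991 E=2048/1991 G=256/205] → run C
t=9: vr[A=2048/1991 B=256/205 C=1024/793 D=2048/1991 E=2048/1991 G=256/205] → run A
t=10: vr[A=3072/1991 B=256/205 C=1024/793 D=2048/1991 E=2048/1991 G=256/205] → run D
t=11: vr[A=3072/1991 B=256/205 C=1024/793 D=3072/1991 E=2048/1991 G=256/205] → run E
t=12: vr[A=3072/1991 B=256/205 C=1024/793 D=3072/1991 E=3072/1991 G=256/205] → run B
t=13: vr[A=3072/1991 B=512/205 C=1024/793 D=3072/1991 E=3072/1991 G=256/205] → run G
t=14: vr[A=3072/1991 B=512/205 C=1024/793 D=3072/1991 E=3072/1991 G=512/205] → run C
t=15: vr[A=3072/1991 B=512/205 D=3072/1991 E=3072/1991 G=512/205] → run A
t=16: vr[A=4096/1991 B=512/205 D=3072/1991 E=3072/1991 G=512/205] → run D
t=17: vr[A=4096/1991 B=512/205 D=4096/1991 E=3072/1991 G=512/205] → run E
t=18: vr[A=4096/1991 B=512/205 D=4096/1991 G=512/205] → run A
t=19: vr[B=512/205 D=4096/1991 G=512/205] → run D
t=20: vr[B=512/205 D=5120/1991 G=512/205] → run B
t=21: vr[B=768/205 D=5120/1991 G=512/205] → run G
t=22: vr[B=768/205 D=5120/1991 G=768/205] → run D
t=23: vr[B=768/205 D=6144/1991 G=768/205] → run D
t=24: vr[B=768/205 D=7168/1991 G=768/205] → run D
t=25: vr[B=768/205 G=768/205] → run B
t=26: vr[B=1024/205 G=768/205] → run G
t=27: vr[B=1024/205 G=1024/205] → run B
t=28: vr[B=256/41 G=1024/205] → run G
t=29: vr[B=256/41 G=256/41] → run B
t=30: vr[G=256/41] → run G
t=31: (idle)
t=32: (idle)
t=33: (idle)
t=34: (idle)
t=35: (idle)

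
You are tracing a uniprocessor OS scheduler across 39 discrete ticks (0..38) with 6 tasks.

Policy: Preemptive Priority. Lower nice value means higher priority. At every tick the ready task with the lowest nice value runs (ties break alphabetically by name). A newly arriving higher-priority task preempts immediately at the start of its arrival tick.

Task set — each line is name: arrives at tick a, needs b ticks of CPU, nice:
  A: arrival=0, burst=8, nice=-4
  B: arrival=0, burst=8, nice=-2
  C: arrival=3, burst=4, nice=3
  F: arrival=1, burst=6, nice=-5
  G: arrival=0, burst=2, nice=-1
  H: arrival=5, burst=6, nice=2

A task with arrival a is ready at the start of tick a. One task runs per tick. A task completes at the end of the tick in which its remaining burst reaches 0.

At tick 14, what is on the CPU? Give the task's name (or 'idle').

t=0: ready={A,B,G} → run A
t=1: ready={A,B,F,G} → run F
t=2: ready={A,B,F,G} → run F
t=3: ready={A,B,C,F,G} → run F
t=4: ready={A,B,C,F,G} → run F
t=5: ready={A,B,C,F,G,H} → run F
t=6: ready={A,B,C,F,G,H} → run F
t=7: ready={A,B,C,G,H} → run A
t=8: ready={A,B,C,G,H} → run A
t=9: ready={A,B,C,G,H} → run A
t=10: ready={A,B,C,G,H} → run A
t=11: ready={A,B,C,G,H} → run A
t=12: ready={A,B,C,G,H} → run A
t=13: ready={A,B,C,G,H} → run A
t=14: ready={B,C,G,H} → run B
t=15: ready={B,C,G,H} → run B
t=16: ready={B,C,G,H} → run B
t=17: ready={B,C,G,H} → run B
t=18: ready={B,C,G,H} → run B
t=19: ready={B,C,G,H} → run B
t=20: ready={B,C,G,H} → run B
t=21: ready={B,C,G,H} → run B
t=22: ready={C,G,H} → run G
t=23: ready={C,G,H} → run G
t=24: ready={C,H} → run H
t=25: ready={C,H} → run H
t=26: ready={C,H} → run H
t=27: ready={C,H} → run H
t=28: ready={C,H} → run H
t=29: ready={C,H} → run H
t=30: ready={C} → run C
t=31: ready={C} → run C
t=32: ready={C} → run C
t=33: ready={C} → run C
t=34: (idle)
t=35: (idle)
t=36: (idle)
t=37: (idle)
t=38: (idle)

running at tick 14 = B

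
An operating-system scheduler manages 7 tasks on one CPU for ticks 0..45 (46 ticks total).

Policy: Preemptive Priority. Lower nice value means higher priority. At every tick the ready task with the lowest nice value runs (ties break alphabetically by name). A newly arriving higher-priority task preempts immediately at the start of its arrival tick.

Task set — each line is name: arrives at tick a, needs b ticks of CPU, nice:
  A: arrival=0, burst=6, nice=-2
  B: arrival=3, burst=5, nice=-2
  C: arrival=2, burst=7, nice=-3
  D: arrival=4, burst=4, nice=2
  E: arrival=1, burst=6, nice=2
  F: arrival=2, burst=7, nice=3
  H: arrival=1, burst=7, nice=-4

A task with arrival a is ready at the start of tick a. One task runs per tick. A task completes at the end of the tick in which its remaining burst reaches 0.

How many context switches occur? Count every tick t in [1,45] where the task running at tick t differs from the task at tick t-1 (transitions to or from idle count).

t=0: ready={A} → run A
t=1: ready={A,E,H} → run H
t=2: ready={A,C,E,F,H} → run H
t=3: ready={A,B,C,E,F,H} → run H
t=4: ready={A,B,C,D,E,F,H} → run H
t=5: ready={A,B,C,D,E,F,H} → run H
t=6: ready={A,B,C,D,E,F,H} → run H
t=7: ready={A,B,C,D,E,F,H} → run H
t=8: ready={A,B,C,D,E,F} → run C
t=9: ready={A,B,C,D,E,F} → run C
t=10: ready={A,B,C,D,E,F} → run C
t=11: ready={A,B,C,D,E,F} → run C
t=12: ready={A,B,C,D,E,F} → run C
t=13: ready={A,B,C,D,E,F} → run C
t=14: ready={A,B,C,D,E,F} → run C
t=15: ready={A,B,D,E,F} → run A
t=16: ready={A,B,D,E,F} → run A
t=17: ready={A,B,D,E,F} → run A
t=18: ready={A,B,D,E,F} → run A
t=19: ready={A,B,D,E,F} → run A
t=20: ready={B,D,E,F} → run B
t=21: ready={B,D,E,F} → run B
t=22: ready={B,D,E,F} → run B
t=23: ready={B,D,E,F} → run B
t=24: ready={B,D,E,F} → run B
t=25: ready={D,E,F} → run D
t=26: ready={D,E,F} → run D
t=27: ready={D,E,F} → run D
t=28: ready={D,E,F} → run D
t=29: ready={E,F} → run E
t=30: ready={E,F} → run E
t=31: ready={E,F} → run E
t=32: ready={E,F} → run E
t=33: ready={E,F} → run E
t=34: ready={E,F} → run E
t=35: ready={F} → run F
t=36: ready={F} → run F
t=37: ready={F} → run F
t=38: ready={F} → run F
t=39: ready={F} → run F
t=40: ready={F} → run F
t=41: ready={F} → run F
t=42: (idle)
t=43: (idle)
t=44: (idle)
t=45: (idle)

context switches = 8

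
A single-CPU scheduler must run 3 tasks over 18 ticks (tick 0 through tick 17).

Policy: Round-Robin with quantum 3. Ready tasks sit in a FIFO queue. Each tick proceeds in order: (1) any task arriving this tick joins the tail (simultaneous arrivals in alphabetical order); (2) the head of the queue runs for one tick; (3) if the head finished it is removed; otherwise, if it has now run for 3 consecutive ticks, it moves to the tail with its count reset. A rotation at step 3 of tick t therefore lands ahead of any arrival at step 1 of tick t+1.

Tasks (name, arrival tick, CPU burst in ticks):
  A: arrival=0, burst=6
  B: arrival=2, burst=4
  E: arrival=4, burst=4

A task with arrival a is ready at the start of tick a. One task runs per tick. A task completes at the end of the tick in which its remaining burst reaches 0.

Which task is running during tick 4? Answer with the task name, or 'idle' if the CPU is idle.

running at tick 4 = B

t=0: queue=[A] q_used=0 → run A
t=1: queue=[A] q_used=1 → run A
t=2: queue=[A,B] q_used=2 → run A
t=3: queue=[B,A] q_used=0 → run B
t=4: queue=[B,A,E] q_used=1 → run B
t=5: queue=[B,A,E] q_used=2 → run B
t=6: queue=[A,E,B] q_used=0 → run A
t=7: queue=[A,E,B] q_used=1 → run A
t=8: queue=[A,E,B] q_used=2 → run A
t=9: queue=[E,B] q_used=0 → run E
t=10: queue=[E,B] q_used=1 → run E
t=11: queue=[E,B] q_used=2 → run E
t=12: queue=[B,E] q_used=0 → run B
t=13: queue=[E] q_used=0 → run E
t=14: (idle)
t=15: (idle)
t=16: (idle)
t=17: (idle)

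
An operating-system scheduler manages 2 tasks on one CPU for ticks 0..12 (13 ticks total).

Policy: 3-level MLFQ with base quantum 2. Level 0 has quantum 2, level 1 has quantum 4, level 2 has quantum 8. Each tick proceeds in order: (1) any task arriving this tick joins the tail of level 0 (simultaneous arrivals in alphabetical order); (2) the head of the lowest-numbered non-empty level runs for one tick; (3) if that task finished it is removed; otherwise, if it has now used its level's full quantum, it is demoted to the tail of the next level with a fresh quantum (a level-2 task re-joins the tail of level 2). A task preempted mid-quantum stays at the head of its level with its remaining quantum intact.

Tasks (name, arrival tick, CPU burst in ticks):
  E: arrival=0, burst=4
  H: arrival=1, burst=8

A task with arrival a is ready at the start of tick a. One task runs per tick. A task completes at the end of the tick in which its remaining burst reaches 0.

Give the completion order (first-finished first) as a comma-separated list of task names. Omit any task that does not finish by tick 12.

t=0: L0/L1/L2 = E/-/- → run E
t=1: L0/L1/L2 = EH/-/- → run E
t=2: L0/L1/L2 = H/E/- → run H
t=3: L0/L1/L2 = H/E/- → run H
t=4: L0/L1/L2 = -/EH/- → run E
t=5: L0/L1/L2 = -/EH/- → run E
t=6: L0/L1/L2 = -/H/- → run H
t=7: L0/L1/L2 = -/H/- → run H
t=8: L0/L1/L2 = -/H/- → run H
t=9: L0/L1/L2 = -/H/- → run H
t=10: L0/L1/L2 = -/-/H → run H
t=11: L0/L1/L2 = -/-/H → run H
t=12: (idle)

completion order = E, H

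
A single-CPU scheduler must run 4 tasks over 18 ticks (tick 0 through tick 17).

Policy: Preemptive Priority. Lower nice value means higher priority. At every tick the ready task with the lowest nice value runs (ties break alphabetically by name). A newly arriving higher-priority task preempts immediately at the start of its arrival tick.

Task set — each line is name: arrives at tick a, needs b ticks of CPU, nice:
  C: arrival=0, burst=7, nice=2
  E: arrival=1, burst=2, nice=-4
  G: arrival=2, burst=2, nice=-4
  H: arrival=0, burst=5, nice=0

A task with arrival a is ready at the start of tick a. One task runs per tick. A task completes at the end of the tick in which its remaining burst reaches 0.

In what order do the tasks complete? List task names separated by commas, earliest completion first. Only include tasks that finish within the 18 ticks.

t=0: ready={C,H} → run H
t=1: ready={C,E,H} → run E
t=2: ready={C,E,G,H} → run E
t=3: ready={C,G,H} → run G
t=4: ready={C,G,H} → run G
t=5: ready={C,H} → run H
t=6: ready={C,H} → run H
t=7: ready={C,H} → run H
t=8: ready={C,H} → run H
t=9: ready={C} → run C
t=10: ready={C} → run C
t=11: ready={C} → run C
t=12: ready={C} → run C
t=13: ready={C} → run C
t=14: ready={C} → run C
t=15: ready={C} → run C
t=16: (idle)
t=17: (idle)

completion order = E, G, H, C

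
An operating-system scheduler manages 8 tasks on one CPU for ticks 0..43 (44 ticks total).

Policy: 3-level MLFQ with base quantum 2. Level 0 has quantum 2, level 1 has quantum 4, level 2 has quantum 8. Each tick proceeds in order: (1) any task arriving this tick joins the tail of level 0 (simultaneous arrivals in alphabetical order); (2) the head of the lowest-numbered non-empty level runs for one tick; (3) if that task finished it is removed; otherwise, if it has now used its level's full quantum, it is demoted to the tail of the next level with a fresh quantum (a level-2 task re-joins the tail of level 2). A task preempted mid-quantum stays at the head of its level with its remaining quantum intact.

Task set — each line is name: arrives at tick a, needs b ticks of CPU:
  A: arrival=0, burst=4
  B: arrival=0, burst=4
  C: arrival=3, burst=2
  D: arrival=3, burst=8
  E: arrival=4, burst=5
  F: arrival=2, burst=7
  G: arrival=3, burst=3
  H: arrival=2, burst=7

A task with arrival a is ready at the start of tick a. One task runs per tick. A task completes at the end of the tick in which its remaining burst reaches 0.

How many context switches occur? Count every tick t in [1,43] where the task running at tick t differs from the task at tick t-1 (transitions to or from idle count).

context switches = 18

t=0: L0/L1/L2 = AB/-/- → run A
t=1: L0/L1/L2 = AB/-/- → run A
t=2: L0/L1/L2 = BFH/A/- → run B
t=3: L0/L1/L2 = BFHCDG/A/- → run B
t=4: L0/L1/L2 = FHCDGE/AB/- → run F
t=5: L0/L1/L2 = FHCDGE/AB/- → run F
t=6: L0/L1/L2 = HCDGE/ABF/- → run H
t=7: L0/L1/L2 = HCDGE/ABF/- → run H
t=8: L0/L1/L2 = CDGE/ABFH/- → run C
t=9: L0/L1/L2 = CDGE/ABFH/- → run C
t=10: L0/L1/L2 = DGE/ABFH/- → run D
t=11: L0/L1/L2 = DGE/ABFH/- → run D
t=12: L0/L1/L2 = GE/ABFHD/- → run G
t=13: L0/L1/L2 = GE/ABFHD/- → run G
t=14: L0/L1/L2 = E/ABFHDG/- → run E
t=15: L0/L1/L2 = E/ABFHDG/- → run E
t=16: L0/L1/L2 = -/ABFHDGE/- → run A
t=17: L0/L1/L2 = -/ABFHDGE/- → run A
t=18: L0/L1/L2 = -/BFHDGE/- → run B
t=19: L0/L1/L2 = -/BFHDGE/- → run B
t=20: L0/L1/L2 = -/FHDGE/- → run F
t=21: L0/L1/L2 = -/FHDGE/- → run F
t=22: L0/L1/L2 = -/FHDGE/- → run F
t=23: L0/L1/L2 = -/FHDGE/- → run F
t=24: L0/L1/L2 = -/HDGE/F → run H
t=25: L0/L1/L2 = -/HDGE/F → run H
t=26: L0/L1/L2 = -/HDGE/F → run H
t=27: L0/L1/L2 = -/HDGE/F → run H
t=28: L0/L1/L2 = -/DGE/FH → run D
t=29: L0/L1/L2 = -/DGE/FH → run D
t=30: L0/L1/L2 = -/DGE/FH → run D
t=31: L0/L1/L2 = -/DGE/FH → run D
t=32: L0/L1/L2 = -/GE/FHD → run G
t=33: L0/L1/L2 = -/E/FHD → run E
t=34: L0/L1/L2 = -/E/FHD → run E
t=35: L0/L1/L2 = -/E/FHD → run E
t=36: L0/L1/L2 = -/-/FHD → run F
t=37: L0/L1/L2 = -/-/HD → run H
t=38: L0/L1/L2 = -/-/D → run D
t=39: L0/L1/L2 = -/-/D → run D
t=40: (idle)
t=41: (idle)
t=42: (idle)
t=43: (idle)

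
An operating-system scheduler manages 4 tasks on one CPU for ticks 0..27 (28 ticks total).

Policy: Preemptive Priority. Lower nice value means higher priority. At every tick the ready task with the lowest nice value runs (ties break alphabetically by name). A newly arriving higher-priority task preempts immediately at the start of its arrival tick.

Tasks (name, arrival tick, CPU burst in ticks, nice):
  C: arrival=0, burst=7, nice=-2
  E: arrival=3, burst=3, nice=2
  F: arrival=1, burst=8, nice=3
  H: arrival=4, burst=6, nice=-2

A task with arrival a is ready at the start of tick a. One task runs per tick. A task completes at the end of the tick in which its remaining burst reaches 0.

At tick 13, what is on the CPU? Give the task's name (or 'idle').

t=0: ready={C} → run C
t=1: ready={C,F} → run C
t=2: ready={C,F} → run C
t=3: ready={C,E,F} → run C
t=4: ready={C,E,F,H} → run C
t=5: ready={C,E,F,H} → run C
t=6: ready={C,E,F,H} → run C
t=7: ready={E,F,H} → run H
t=8: ready={E,F,H} → run H
t=9: ready={E,F,H} → run H
t=10: ready={E,F,H} → run H
t=11: ready={E,F,H} → run H
t=12: ready={E,F,H} → run H
t=13: ready={E,F} → run E
t=14: ready={E,F} → run E
t=15: ready={E,F} → run E
t=16: ready={F} → run F
t=17: ready={F} → run F
t=18: ready={F} → run F
t=19: ready={F} → run F
t=20: ready={F} → run F
t=21: ready={F} → run F
t=22: ready={F} → run F
t=23: ready={F} → run F
t=24: (idle)
t=25: (idle)
t=26: (idle)
t=27: (idle)

running at tick 13 = E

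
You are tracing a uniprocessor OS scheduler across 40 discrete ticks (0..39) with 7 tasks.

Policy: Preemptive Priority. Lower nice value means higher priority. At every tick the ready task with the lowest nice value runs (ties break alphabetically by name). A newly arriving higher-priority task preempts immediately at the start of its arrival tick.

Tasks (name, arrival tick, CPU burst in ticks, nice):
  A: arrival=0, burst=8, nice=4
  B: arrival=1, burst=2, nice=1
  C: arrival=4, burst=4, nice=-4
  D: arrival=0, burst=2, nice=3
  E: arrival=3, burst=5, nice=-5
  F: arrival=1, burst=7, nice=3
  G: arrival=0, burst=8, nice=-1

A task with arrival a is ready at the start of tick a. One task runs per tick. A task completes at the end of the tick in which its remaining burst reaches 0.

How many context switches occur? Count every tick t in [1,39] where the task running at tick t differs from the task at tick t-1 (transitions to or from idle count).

t=0: ready={A,D,G} → run G
t=1: ready={A,B,D,F,G} → run G
t=2: ready={A,B,D,F,G} → run G
t=3: ready={A,B,D,E,F,G} → run E
t=4: ready={A,B,C,D,E,F,G} → run E
t=5: ready={A,B,C,D,E,F,G} → run E
t=6: ready={A,B,C,D,E,F,G} → run E
t=7: ready={A,B,C,D,E,F,G} → run E
t=8: ready={A,B,C,D,F,G} → run C
t=9: ready={A,B,C,D,F,G} → run C
t=10: ready={A,B,C,D,F,G} → run C
t=11: ready={A,B,C,D,F,G} → run C
t=12: ready={A,B,D,F,G} → run G
t=13: ready={A,B,D,F,G} → run G
t=14: ready={A,B,D,F,G} → run G
t=15: ready={A,B,D,F,G} → run G
t=16: ready={A,B,D,F,G} → run G
t=17: ready={A,B,D,F} → run B
t=18: ready={A,B,D,F} → run B
t=19: ready={A,D,F} → run D
t=20: ready={A,D,F} → run D
t=21: ready={A,F} → run F
t=22: ready={A,F} → run F
t=23: ready={A,F} → run F
t=24: ready={A,F} → run F
t=25: ready={A,F} → run F
t=26: ready={A,F} → run F
t=27: ready={A,F} → run F
t=28: ready={A} → run A
t=29: ready={A} → run A
t=30: ready={A} → run A
t=31: ready={A} → run A
t=32: ready={A} → run A
t=33: ready={A} → run A
t=34: ready={A} → run A
t=35: ready={A} → run A
t=36: (idle)
t=37: (idle)
t=38: (idle)
t=39: (idle)

context switches = 8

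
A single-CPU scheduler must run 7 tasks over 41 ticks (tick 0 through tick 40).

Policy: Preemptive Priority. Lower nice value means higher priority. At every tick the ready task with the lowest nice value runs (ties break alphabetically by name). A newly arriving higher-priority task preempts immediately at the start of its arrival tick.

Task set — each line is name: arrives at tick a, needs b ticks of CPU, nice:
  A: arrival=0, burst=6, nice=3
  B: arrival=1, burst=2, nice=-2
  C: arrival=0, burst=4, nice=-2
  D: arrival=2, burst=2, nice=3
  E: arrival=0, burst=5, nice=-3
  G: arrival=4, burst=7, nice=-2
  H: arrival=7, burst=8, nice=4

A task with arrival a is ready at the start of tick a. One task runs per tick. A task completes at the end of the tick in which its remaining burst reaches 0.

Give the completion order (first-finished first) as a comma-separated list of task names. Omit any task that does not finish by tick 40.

completion order = E, B, C, G, A, D, H

t=0: ready={A,C,E} → run E
t=1: ready={A,B,C,E} → run E
t=2: ready={A,B,C,D,E} → run E
t=3: ready={A,B,C,D,E} → run E
t=4: ready={A,B,C,D,E,G} → run E
t=5: ready={A,B,C,D,G} → run B
t=6: ready={A,B,C,D,G} → run B
t=7: ready={A,C,D,G,H} → run C
t=8: ready={A,C,D,G,H} → run C
t=9: ready={A,C,D,G,H} → run C
t=10: ready={A,C,D,G,H} → run C
t=11: ready={A,D,G,H} → run G
t=12: ready={A,D,G,H} → run G
t=13: ready={A,D,G,H} → run G
t=14: ready={A,D,G,H} → run G
t=15: ready={A,D,G,H} → run G
t=16: ready={A,D,G,H} → run G
t=17: ready={A,D,G,H} → run G
t=18: ready={A,D,H} → run A
t=19: ready={A,D,H} → run A
t=20: ready={A,D,H} → run A
t=21: ready={A,D,H} → run A
t=22: ready={A,D,H} → run A
t=23: ready={A,D,H} → run A
t=24: ready={D,H} → run D
t=25: ready={D,H} → run D
t=26: ready={H} → run H
t=27: ready={H} → run H
t=28: ready={H} → run H
t=29: ready={H} → run H
t=30: ready={H} → run H
t=31: ready={H} → run H
t=32: ready={H} → run H
t=33: ready={H} → run H
t=34: (idle)
t=35: (idle)
t=36: (idle)
t=37: (idle)
t=38: (idle)
t=39: (idle)
t=40: (idle)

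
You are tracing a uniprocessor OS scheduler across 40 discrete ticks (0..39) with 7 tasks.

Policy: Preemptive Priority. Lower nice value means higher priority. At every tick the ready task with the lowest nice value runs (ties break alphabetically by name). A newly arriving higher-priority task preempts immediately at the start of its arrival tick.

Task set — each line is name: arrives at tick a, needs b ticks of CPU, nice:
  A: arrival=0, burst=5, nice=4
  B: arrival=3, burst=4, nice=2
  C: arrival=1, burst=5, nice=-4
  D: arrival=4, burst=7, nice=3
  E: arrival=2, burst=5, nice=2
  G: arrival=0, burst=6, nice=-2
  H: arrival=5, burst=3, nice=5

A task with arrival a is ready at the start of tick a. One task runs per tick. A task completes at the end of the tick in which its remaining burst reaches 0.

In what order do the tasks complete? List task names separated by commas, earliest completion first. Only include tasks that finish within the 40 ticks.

t=0: ready={A,G} → run G
t=1: ready={A,C,G} → run C
t=2: ready={A,C,E,G} → run C
t=3: ready={A,B,C,E,G} → run C
t=4: ready={A,B,C,D,E,G} → run C
t=5: ready={A,B,C,D,E,G,H} → run C
t=6: ready={A,B,D,E,G,H} → run G
t=7: ready={A,B,D,E,G,H} → run G
t=8: ready={A,B,D,E,G,H} → run G
t=9: ready={A,B,D,E,G,H} → run G
t=10: ready={A,B,D,E,G,H} → run G
t=11: ready={A,B,D,E,H} → run B
t=12: ready={A,B,D,E,H} → run B
t=13: ready={A,B,D,E,H} → run B
t=14: ready={A,B,D,E,H} → run B
t=15: ready={A,D,E,H} → run E
t=16: ready={A,D,E,H} → run E
t=17: ready={A,D,E,H} → run E
t=18: ready={A,D,E,H} → run E
t=19: ready={A,D,E,H} → run E
t=20: ready={A,D,H} → run D
t=21: ready={A,D,H} → run D
t=22: ready={A,D,H} → run D
t=23: ready={A,D,H} → run D
t=24: ready={A,D,H} → run D
t=25: ready={A,D,H} → run D
t=26: ready={A,D,H} → run D
t=27: ready={A,H} → run A
t=28: ready={A,H} → run A
t=29: ready={A,H} → run A
t=30: ready={A,H} → run A
t=31: ready={A,H} → run A
t=32: ready={H} → run H
t=33: ready={H} → run H
t=34: ready={H} → run H
t=35: (idle)
t=36: (idle)
t=37: (idle)
t=38: (idle)
t=39: (idle)

completion order = C, G, B, E, D, A, H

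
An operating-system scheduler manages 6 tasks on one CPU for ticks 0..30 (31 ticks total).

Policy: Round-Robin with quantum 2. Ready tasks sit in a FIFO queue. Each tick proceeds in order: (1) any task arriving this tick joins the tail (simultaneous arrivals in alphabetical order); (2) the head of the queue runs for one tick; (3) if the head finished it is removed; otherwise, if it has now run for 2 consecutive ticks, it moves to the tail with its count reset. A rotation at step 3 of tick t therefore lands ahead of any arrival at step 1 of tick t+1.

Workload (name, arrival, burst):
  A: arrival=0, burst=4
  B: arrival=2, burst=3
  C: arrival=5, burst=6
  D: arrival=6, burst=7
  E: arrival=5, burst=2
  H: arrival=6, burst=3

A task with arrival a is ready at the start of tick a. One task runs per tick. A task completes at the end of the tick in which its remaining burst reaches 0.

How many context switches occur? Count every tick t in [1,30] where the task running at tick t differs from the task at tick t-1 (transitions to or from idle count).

t=0: queue=[A] q_used=0 → run A
t=1: queue=[A] q_used=1 → run A
t=2: queue=[A,B] q_used=0 → run A
t=3: queue=[A,B] q_used=1 → run A
t=4: queue=[B] q_used=0 → run B
t=5: queue=[B,C,E] q_used=1 → run B
t=6: queue=[C,E,B,D,H] q_used=0 → run C
t=7: queue=[C,E,B,D,H] q_used=1 → run C
t=8: queue=[E,B,D,H,C] q_used=0 → run E
t=9: queue=[E,B,D,H,C] q_used=1 → run E
t=10: queue=[B,D,H,C] q_used=0 → run B
t=11: queue=[D,H,C] q_used=0 → run D
t=12: queue=[D,H,C] q_used=1 → run D
t=13: queue=[H,C,D] q_used=0 → run H
t=14: queue=[H,C,D] q_used=1 → run H
t=15: queue=[C,D,H] q_used=0 → run C
t=16: queue=[C,D,H] q_used=1 → run C
t=17: queue=[D,H,C] q_used=0 → run D
t=18: queue=[D,H,C] q_used=1 → run D
t=19: queue=[H,C,D] q_used=0 → run H
t=20: queue=[C,D] q_used=0 → run C
t=21: queue=[C,D] q_used=1 → run C
t=22: queue=[D] q_used=0 → run D
t=23: queue=[D] q_used=1 → run D
t=24: queue=[D] q_used=0 → run D
t=25: (idle)
t=26: (idle)
t=27: (idle)
t=28: (idle)
t=29: (idle)
t=30: (idle)

context switches = 12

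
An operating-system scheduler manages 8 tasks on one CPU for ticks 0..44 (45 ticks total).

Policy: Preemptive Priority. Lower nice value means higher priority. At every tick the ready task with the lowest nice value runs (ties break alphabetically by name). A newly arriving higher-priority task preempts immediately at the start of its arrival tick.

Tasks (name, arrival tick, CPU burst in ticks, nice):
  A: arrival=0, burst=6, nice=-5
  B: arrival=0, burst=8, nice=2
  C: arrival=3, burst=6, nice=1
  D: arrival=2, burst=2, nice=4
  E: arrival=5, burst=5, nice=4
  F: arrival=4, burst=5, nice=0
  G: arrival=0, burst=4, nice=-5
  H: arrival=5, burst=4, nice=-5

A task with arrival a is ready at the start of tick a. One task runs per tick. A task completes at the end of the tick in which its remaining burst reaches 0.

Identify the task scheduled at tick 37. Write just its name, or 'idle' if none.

running at tick 37 = E

t=0: ready={A,B,G} → run A
t=1: ready={A,B,G} → run A
t=2: ready={A,B,D,G} → run A
t=3: ready={A,B,C,D,G} → run A
t=4: ready={A,B,C,D,F,G} → run A
t=5: ready={A,B,C,D,E,F,G,H} → run A
t=6: ready={B,C,D,E,F,G,H} → run G
t=7: ready={B,C,D,E,F,G,H} → run G
t=8: ready={B,C,D,E,F,G,H} → run G
t=9: ready={B,C,D,E,F,G,H} → run G
t=10: ready={B,C,D,E,F,H} → run H
t=11: ready={B,C,D,E,F,H} → run H
t=12: ready={B,C,D,E,F,H} → run H
t=13: ready={B,C,D,E,F,H} → run H
t=14: ready={B,C,D,E,F} → run F
t=15: ready={B,C,D,E,F} → run F
t=16: ready={B,C,D,E,F} → run F
t=17: ready={B,C,D,E,F} → run F
t=18: ready={B,C,D,E,F} → run F
t=19: ready={B,C,D,E} → run C
t=20: ready={B,C,D,E} → run C
t=21: ready={B,C,D,E} → run C
t=22: ready={B,C,D,E} → run C
t=23: ready={B,C,D,E} → run C
t=24: ready={B,C,D,E} → run C
t=25: ready={B,D,E} → run B
t=26: ready={B,D,E} → run B
t=27: ready={B,D,E} → run B
t=28: ready={B,D,E} → run B
t=29: ready={B,D,E} → run B
t=30: ready={B,D,E} → run B
t=31: ready={B,D,E} → run B
t=32: ready={B,D,E} → run B
t=33: ready={D,E} → run D
t=34: ready={D,E} → run D
t=35: ready={E} → run E
t=36: ready={E} → run E
t=37: ready={E} → run E
t=38: ready={E} → run E
t=39: ready={E} → run E
t=40: (idle)
t=41: (idle)
t=42: (idle)
t=43: (idle)
t=44: (idle)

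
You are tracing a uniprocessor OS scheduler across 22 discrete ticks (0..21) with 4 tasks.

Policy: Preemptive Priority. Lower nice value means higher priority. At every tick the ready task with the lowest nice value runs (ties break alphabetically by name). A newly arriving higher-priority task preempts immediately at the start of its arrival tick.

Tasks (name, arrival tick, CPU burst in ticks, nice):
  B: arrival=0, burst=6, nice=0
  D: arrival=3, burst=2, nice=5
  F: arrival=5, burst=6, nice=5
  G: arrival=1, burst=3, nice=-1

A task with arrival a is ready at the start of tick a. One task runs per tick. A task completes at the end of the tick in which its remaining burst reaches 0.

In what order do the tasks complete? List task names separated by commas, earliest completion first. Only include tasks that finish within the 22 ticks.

completion order = G, B, D, F

t=0: ready={B} → run B
t=1: ready={B,G} → run G
t=2: ready={B,G} → run G
t=3: ready={B,D,G} → run G
t=4: ready={B,D} → run B
t=5: ready={B,D,F} → run B
t=6: ready={B,D,F} → run B
t=7: ready={B,D,F} → run B
t=8: ready={B,D,F} → run B
t=9: ready={D,F} → run D
t=10: ready={D,F} → run D
t=11: ready={F} → run F
t=12: ready={F} → run F
t=13: ready={F} → run F
t=14: ready={F} → run F
t=15: ready={F} → run F
t=16: ready={F} → run F
t=17: (idle)
t=18: (idle)
t=19: (idle)
t=20: (idle)
t=21: (idle)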